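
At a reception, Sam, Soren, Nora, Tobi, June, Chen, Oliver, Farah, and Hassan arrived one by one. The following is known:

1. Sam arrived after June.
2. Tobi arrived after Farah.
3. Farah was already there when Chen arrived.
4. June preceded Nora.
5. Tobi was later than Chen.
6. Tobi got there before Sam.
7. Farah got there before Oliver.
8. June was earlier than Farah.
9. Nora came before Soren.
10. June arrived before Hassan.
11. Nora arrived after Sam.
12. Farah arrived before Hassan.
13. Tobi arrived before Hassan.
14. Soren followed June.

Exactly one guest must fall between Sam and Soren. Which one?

Tracing the constraints gives Sam → Nora → Soren, so Nora sits after Sam and before Soren.
No other guest is forced both after Sam and before Soren.

Nora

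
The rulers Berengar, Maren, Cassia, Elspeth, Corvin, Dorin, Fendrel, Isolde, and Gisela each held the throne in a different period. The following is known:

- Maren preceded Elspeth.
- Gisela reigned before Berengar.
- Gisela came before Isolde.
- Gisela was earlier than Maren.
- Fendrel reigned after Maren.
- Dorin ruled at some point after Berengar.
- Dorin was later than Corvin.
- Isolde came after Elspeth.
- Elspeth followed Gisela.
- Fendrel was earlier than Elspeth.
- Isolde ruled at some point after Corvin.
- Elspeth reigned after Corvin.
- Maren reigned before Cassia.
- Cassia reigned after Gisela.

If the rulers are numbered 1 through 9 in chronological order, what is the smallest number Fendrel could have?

3

Gisela and Maren must both come before Fendrel — 2 forced predecessors.
Nothing else is forced ahead of Fendrel, so their earliest slot is position 2 + 1 = 3.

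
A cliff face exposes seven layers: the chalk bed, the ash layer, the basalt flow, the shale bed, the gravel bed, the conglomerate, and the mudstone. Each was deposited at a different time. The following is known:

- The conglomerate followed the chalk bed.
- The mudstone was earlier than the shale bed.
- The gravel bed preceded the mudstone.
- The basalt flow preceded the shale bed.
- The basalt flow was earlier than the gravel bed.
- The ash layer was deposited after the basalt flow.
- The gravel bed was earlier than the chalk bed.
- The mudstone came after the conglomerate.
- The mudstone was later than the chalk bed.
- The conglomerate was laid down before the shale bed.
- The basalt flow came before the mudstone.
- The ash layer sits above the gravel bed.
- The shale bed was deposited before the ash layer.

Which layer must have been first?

The basalt flow has a chain of constraints placing it before every other layer, so the basalt flow must be first.

the basalt flow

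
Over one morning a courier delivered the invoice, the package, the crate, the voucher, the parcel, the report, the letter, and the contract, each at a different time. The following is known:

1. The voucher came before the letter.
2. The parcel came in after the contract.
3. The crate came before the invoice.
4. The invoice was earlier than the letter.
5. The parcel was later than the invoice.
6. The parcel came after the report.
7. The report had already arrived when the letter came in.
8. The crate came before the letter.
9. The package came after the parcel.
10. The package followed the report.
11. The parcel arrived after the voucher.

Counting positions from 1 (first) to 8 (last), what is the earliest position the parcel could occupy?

The contract, the crate, the invoice, the report, and the voucher must all come before the parcel — 5 forced predecessors.
Nothing else is forced ahead of the parcel, so its earliest slot is position 5 + 1 = 6.

6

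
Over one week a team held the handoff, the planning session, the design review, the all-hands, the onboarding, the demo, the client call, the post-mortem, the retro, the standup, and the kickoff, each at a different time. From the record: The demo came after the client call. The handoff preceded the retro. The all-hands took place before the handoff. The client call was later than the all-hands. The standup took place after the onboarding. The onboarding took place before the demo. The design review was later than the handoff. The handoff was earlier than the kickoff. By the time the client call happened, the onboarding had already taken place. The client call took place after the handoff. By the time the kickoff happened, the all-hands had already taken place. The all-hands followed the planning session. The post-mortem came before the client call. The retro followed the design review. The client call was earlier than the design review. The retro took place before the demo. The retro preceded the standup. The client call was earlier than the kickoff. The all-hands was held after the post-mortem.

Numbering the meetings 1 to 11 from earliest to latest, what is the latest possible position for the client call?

6

The client call must come before the demo, the design review, the kickoff, the retro, and the standup — 5 meetings forced after it.
Everything else can be placed before the client call in some valid order, so the client call can sit as late as position 11 − 5 = 6.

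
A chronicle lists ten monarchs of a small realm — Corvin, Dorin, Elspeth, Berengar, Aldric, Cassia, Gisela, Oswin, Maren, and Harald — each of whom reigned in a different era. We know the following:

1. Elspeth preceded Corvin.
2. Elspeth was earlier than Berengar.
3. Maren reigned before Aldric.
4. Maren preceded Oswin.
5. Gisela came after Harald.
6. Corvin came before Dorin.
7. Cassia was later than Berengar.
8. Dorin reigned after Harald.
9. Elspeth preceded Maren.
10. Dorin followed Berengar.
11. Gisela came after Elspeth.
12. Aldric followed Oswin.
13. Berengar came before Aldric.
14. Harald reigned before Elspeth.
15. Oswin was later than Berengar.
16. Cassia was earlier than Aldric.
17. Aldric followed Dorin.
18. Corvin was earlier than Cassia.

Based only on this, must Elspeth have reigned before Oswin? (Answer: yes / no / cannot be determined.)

Chain the constraints: Elspeth → Maren → Oswin. Each link is directly stated, so Elspeth comes before Oswin.

yes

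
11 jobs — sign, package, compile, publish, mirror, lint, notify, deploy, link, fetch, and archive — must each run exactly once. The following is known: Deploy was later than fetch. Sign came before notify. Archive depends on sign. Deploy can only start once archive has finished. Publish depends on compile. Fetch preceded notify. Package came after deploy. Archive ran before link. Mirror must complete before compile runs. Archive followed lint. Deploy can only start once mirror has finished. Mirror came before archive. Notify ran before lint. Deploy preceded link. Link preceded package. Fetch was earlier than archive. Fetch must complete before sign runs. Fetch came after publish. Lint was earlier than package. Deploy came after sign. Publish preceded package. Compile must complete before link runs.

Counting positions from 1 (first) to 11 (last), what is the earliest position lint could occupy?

Compile, fetch, mirror, notify, publish, and sign must all come before lint — 6 forced predecessors.
Nothing else is forced ahead of lint, so its earliest slot is position 6 + 1 = 7.

7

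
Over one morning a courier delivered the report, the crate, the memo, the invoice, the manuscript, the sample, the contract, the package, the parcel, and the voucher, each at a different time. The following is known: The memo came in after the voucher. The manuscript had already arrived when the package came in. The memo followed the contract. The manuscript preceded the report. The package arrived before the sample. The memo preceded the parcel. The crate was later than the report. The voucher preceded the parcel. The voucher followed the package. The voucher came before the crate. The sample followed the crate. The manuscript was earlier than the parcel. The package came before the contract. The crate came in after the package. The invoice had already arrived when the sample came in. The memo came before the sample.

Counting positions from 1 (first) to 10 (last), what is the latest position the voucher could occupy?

6

The voucher must come before the crate, the memo, the parcel, and the sample — 4 items forced after it.
Everything else can be placed before the voucher in some valid order, so the voucher can sit as late as position 10 − 4 = 6.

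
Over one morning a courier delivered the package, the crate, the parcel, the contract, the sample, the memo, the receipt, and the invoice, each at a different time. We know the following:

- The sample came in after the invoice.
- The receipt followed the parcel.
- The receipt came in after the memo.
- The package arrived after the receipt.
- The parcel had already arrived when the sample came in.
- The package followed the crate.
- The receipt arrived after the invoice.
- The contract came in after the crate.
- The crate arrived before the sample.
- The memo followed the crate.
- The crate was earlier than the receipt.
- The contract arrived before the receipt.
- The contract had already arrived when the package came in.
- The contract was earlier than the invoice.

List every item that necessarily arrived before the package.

Directly stated before the package: the contract, the crate, and the receipt.
The invoice reaches the package via the invoice → the receipt → the package.
The memo reaches the package via the memo → the receipt → the package.
The parcel reaches the package via the parcel → the receipt → the package.
No chain forces the sample ahead of the package.

the contract, the crate, the invoice, the memo, the parcel, the receipt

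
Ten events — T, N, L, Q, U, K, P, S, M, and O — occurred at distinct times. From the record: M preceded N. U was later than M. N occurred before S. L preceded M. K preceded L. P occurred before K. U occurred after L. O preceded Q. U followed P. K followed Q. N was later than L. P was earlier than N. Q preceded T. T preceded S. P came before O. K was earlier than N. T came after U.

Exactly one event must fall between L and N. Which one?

Tracing the constraints gives L → M → N, so M sits after L and before N.
No other event is forced both after L and before N.

M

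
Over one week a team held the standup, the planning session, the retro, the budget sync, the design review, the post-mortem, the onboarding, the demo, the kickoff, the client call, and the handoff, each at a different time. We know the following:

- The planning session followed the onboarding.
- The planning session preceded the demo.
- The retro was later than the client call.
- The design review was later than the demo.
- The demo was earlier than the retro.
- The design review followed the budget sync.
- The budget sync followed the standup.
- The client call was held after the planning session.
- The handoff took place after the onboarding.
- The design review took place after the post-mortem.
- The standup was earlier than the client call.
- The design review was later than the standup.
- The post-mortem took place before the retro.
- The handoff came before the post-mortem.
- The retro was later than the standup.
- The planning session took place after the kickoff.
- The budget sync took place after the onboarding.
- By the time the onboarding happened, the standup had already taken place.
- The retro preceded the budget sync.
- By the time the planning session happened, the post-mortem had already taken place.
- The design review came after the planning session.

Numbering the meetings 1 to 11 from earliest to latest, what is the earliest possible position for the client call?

7

The handoff, the kickoff, the onboarding, the planning session, the post-mortem, and the standup must all come before the client call — 6 forced predecessors.
Nothing else is forced ahead of the client call, so its earliest slot is position 6 + 1 = 7.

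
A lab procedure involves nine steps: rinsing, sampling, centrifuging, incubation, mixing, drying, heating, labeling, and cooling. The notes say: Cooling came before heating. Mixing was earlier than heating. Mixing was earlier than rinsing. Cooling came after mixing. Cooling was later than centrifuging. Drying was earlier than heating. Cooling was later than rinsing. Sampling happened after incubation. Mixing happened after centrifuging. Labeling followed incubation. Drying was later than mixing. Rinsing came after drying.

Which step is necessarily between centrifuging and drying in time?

mixing

Tracing the constraints gives centrifuging → mixing → drying, so mixing sits after centrifuging and before drying.
No other step is forced both after centrifuging and before drying.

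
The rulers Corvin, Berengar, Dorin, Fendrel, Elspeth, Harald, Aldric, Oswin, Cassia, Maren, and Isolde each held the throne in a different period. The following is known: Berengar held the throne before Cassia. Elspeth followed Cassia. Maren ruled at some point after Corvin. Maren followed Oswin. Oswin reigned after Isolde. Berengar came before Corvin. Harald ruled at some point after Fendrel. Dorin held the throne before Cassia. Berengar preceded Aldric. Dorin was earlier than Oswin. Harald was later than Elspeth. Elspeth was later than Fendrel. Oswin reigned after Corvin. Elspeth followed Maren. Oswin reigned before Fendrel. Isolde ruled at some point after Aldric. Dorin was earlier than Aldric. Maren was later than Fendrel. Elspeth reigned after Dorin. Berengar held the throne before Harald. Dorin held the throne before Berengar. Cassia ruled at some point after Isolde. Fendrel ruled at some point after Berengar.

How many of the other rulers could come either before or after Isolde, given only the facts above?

Forced before Isolde: Aldric, Berengar, and Dorin; forced after Isolde: Cassia, Elspeth, Fendrel, Harald, Maren, and Oswin.
That leaves Corvin with no forced order relative to Isolde — 1.

1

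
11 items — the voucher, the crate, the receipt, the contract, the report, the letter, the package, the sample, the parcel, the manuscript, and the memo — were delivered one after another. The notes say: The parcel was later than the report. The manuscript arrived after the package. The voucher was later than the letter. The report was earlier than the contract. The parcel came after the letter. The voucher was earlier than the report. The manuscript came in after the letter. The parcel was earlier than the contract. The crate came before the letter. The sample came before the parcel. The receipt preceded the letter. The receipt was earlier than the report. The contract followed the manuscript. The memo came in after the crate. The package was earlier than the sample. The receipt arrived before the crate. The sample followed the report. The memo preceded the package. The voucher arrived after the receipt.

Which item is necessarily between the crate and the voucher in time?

Tracing the constraints gives the crate → the letter → the voucher, so the letter sits after the crate and before the voucher.
No other item is forced both after the crate and before the voucher.

the letter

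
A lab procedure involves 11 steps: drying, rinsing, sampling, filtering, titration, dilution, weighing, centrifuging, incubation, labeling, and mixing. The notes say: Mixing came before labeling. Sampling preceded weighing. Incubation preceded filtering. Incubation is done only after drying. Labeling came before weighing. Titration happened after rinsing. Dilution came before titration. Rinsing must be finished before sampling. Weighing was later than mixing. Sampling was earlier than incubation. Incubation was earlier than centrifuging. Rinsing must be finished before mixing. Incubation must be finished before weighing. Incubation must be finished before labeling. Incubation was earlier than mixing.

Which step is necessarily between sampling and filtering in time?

Tracing the constraints gives sampling → incubation → filtering, so incubation sits after sampling and before filtering.
No other step is forced both after sampling and before filtering.

incubation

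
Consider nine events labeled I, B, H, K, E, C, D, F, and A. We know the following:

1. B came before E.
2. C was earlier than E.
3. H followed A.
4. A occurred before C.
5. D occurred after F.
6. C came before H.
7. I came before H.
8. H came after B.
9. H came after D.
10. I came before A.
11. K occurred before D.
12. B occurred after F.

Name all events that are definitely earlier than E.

A, B, C, F, I

Directly stated before E: B and C.
A reaches E via A → C → E.
F reaches E via F → B → E.
I reaches E via I → A → C → E.
No chain forces H (or any of the others) ahead of E.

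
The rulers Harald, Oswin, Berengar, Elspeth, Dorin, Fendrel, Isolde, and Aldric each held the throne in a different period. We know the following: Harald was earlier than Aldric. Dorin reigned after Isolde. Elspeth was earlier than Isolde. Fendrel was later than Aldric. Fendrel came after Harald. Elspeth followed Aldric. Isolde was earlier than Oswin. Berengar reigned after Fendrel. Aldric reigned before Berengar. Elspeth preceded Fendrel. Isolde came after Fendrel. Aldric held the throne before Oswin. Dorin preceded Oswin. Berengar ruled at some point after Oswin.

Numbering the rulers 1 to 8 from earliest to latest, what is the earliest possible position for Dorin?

6

Aldric, Elspeth, Fendrel, Harald, and Isolde must all come before Dorin — 5 forced predecessors.
Nothing else is forced ahead of Dorin, so their earliest slot is position 5 + 1 = 6.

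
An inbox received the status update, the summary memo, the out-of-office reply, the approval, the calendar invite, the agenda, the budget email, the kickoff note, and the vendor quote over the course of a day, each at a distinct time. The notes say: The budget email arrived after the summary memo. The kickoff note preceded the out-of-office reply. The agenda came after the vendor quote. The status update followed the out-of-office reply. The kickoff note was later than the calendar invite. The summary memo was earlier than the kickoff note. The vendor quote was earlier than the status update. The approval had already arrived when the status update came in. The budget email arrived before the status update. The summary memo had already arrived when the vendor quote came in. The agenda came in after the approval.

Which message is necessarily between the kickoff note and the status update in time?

the out-of-office reply

Tracing the constraints gives the kickoff note → the out-of-office reply → the status update, so the out-of-office reply sits after the kickoff note and before the status update.
No other message is forced both after the kickoff note and before the status update.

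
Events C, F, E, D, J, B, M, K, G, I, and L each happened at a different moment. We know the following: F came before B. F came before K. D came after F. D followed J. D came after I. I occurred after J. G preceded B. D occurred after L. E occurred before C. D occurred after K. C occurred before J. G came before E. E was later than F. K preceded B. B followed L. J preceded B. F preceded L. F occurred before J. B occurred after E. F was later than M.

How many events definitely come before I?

Directly stated before I: J.
C reaches I via C → J → I.
E reaches I via E → C → J → I.
F reaches I via F → J → I.
Likewise G and M each reach I by chaining the stated constraints.
No chain forces L (or any of the others) ahead of I.
That's C, E, F, G, J, and M — 6 in all.

6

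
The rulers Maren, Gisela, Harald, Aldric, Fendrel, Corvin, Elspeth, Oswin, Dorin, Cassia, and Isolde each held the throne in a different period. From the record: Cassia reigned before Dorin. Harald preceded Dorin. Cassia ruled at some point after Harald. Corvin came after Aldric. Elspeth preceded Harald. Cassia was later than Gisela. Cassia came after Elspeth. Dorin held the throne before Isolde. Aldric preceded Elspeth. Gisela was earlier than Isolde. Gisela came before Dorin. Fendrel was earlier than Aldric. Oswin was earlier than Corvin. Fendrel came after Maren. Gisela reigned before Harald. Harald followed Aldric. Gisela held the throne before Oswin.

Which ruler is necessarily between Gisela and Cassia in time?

Tracing the constraints gives Gisela → Harald → Cassia, so Harald sits after Gisela and before Cassia.
No other ruler is forced both after Gisela and before Cassia.

Harald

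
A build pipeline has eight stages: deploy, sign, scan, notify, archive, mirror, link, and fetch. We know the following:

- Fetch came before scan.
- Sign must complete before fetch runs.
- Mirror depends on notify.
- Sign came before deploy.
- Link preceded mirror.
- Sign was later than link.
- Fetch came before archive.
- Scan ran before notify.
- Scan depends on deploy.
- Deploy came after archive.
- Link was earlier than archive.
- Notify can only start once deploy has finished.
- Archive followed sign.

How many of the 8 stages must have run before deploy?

Directly stated before deploy: archive and sign.
Fetch reaches deploy via fetch → archive → deploy.
Link reaches deploy via link → sign → deploy.
That's archive, fetch, link, and sign — 4 in all.

4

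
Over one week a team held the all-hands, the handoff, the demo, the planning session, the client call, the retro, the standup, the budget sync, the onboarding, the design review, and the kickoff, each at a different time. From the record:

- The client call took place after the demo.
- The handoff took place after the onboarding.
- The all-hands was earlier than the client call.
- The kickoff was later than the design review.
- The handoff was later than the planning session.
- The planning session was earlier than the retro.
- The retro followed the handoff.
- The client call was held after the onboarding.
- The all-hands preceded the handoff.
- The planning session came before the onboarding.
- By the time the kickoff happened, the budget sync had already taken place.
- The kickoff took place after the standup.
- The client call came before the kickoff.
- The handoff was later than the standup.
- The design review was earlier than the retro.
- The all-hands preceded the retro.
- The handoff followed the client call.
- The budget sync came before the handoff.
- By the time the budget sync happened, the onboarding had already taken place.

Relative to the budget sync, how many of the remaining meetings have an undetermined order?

5

Forced before the budget sync: the onboarding and the planning session; forced after the budget sync: the handoff, the kickoff, and the retro.
That leaves the all-hands, the client call, the demo, the design review, and the standup with no forced order relative to the budget sync — 5.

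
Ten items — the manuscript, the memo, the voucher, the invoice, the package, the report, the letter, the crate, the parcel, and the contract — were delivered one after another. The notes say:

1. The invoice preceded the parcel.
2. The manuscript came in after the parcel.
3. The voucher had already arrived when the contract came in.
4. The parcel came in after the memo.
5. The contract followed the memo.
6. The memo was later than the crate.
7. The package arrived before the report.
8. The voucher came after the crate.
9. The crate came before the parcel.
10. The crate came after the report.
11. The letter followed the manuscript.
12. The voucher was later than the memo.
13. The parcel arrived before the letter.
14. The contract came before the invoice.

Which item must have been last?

Every other item has a chain of constraints placing it before the letter, so the letter is last.

the letter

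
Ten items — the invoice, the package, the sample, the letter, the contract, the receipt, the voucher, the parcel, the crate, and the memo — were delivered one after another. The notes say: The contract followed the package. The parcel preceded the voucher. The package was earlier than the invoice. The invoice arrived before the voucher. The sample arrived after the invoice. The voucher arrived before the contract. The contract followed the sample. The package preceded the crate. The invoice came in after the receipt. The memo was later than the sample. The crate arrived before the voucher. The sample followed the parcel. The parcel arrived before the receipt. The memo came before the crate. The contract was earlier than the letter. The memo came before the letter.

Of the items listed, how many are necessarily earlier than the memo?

Directly stated before the memo: the sample.
The invoice reaches the memo via the invoice → the sample → the memo.
The package reaches the memo via the package → the invoice → the sample → the memo.
The parcel reaches the memo via the parcel → the sample → the memo.
Likewise the receipt reaches the memo by chaining the stated constraints.
That's the invoice, the package, the parcel, the receipt, and the sample — 5 in all.

5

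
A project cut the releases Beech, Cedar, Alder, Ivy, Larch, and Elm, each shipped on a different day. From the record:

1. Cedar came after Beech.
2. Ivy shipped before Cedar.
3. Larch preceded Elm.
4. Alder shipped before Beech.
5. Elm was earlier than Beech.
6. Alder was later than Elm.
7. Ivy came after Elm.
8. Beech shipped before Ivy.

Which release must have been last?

Every other release has a chain of constraints placing it before Cedar, so Cedar is last.

Cedar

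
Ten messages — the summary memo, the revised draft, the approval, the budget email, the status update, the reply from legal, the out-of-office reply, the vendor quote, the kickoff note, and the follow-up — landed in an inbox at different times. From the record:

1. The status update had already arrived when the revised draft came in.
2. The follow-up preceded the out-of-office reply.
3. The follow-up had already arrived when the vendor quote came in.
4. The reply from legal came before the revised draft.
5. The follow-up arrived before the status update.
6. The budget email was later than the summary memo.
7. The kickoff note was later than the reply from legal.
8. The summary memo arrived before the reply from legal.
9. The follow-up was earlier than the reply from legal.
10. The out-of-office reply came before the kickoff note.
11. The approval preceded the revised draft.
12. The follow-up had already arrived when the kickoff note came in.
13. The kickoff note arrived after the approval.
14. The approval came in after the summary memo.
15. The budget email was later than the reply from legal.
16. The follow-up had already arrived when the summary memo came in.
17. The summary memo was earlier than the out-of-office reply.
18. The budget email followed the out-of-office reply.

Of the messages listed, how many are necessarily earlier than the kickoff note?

Directly stated before the kickoff note: the approval, the follow-up, the out-of-office reply, and the reply from legal.
The summary memo reaches the kickoff note via the summary memo → the reply from legal → the kickoff note.
That's the approval, the follow-up, the out-of-office reply, the reply from legal, and the summary memo — 5 in all.

5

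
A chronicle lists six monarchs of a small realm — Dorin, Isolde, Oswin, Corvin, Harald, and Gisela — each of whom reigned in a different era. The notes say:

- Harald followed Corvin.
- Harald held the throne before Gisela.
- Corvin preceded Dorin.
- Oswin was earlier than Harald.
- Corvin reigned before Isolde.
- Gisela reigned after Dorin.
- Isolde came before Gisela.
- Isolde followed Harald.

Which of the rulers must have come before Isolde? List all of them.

Directly stated before Isolde: Corvin and Harald.
Oswin reaches Isolde via Oswin → Harald → Isolde.
No chain forces Gisela (or any of the others) ahead of Isolde.

Corvin, Harald, Oswin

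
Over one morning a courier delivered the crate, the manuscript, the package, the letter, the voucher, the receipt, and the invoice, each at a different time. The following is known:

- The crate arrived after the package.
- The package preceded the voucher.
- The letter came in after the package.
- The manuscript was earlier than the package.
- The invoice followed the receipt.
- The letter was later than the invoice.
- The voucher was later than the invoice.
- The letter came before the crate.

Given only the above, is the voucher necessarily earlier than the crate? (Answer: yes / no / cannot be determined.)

cannot be determined

No chain of stated constraints runs from the voucher to the crate, and none runs from the crate to the voucher either.
So the relative order of the voucher and the crate is not fixed by the given facts.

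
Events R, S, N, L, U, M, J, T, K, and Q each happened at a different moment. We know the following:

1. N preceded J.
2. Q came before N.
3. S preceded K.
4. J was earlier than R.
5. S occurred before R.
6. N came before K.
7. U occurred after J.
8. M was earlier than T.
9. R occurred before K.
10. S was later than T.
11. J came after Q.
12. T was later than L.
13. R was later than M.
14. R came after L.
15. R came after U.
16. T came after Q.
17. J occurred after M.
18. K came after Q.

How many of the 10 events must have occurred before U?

4

Directly stated before U: J.
M reaches U via M → J → U.
N reaches U via N → J → U.
Q reaches U via Q → J → U.
No chain forces S (or any of the others) ahead of U.
That's J, M, N, and Q — 4 in all.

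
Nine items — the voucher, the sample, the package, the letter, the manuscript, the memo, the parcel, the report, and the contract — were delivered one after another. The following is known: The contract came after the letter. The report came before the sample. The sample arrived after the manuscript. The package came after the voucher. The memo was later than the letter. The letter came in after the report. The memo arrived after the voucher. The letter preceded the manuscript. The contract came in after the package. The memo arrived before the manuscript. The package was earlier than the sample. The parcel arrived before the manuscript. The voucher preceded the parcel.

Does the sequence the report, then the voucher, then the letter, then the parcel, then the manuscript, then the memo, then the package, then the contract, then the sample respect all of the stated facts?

The constraints require the memo before the manuscript, but in the proposed sequence the manuscript appears ahead of the memo. That one violation is enough.

no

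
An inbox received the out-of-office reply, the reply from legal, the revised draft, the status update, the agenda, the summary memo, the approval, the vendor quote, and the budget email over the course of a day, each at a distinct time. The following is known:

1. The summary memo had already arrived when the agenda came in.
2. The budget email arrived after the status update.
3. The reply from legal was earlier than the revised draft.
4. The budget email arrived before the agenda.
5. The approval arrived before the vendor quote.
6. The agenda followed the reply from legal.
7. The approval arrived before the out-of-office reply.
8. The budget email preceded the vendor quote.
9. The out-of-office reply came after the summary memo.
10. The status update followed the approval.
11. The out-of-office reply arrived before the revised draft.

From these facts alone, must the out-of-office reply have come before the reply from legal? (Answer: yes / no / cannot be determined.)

No chain of stated constraints runs from the out-of-office reply to the reply from legal, and none runs from the reply from legal to the out-of-office reply either.
So the relative order of the out-of-office reply and the reply from legal is not fixed by the given facts.

cannot be determined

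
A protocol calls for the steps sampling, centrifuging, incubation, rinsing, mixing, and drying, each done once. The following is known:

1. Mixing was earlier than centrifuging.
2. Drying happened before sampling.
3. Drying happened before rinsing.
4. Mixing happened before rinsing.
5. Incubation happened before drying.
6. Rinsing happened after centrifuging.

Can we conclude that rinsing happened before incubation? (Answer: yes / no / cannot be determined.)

no

Tracing the constraints gives incubation → drying → rinsing, so incubation must come before rinsing.
That means rinsing cannot be before incubation.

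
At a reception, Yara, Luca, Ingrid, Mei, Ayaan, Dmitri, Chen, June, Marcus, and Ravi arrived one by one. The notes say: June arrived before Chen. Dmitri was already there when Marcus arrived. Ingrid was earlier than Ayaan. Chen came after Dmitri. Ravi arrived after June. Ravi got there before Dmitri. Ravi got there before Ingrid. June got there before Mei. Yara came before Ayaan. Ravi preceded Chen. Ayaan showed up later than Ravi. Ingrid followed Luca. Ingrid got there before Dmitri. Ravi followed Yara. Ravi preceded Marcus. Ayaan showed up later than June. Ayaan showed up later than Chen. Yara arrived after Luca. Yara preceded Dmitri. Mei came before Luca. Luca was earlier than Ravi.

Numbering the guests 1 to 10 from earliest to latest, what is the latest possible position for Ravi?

5

Ravi must come before Ayaan, Chen, Dmitri, Ingrid, and Marcus — 5 guests forced after them.
Everything else can be placed before Ravi in some valid order, so Ravi can sit as late as position 10 − 5 = 5.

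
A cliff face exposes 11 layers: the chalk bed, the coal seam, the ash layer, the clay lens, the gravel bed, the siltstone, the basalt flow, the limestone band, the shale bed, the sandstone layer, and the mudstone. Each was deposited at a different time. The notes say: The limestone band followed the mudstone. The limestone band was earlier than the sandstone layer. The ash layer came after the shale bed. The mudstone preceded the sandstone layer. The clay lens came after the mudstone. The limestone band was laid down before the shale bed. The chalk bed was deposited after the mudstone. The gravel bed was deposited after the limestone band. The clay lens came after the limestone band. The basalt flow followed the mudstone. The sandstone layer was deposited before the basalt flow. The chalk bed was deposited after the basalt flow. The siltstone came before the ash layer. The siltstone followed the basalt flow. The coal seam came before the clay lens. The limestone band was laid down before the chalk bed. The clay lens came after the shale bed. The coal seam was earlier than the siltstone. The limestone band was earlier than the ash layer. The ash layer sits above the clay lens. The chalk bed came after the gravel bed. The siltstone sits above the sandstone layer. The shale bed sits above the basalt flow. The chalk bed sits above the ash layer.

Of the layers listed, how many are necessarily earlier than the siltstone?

5

Directly stated before the siltstone: the basalt flow, the coal seam, and the sandstone layer.
The limestone band reaches the siltstone via the limestone band → the sandstone layer → the siltstone.
The mudstone reaches the siltstone via the mudstone → the basalt flow → the siltstone.
No chain forces the ash layer (or any of the others) ahead of the siltstone.
That's the basalt flow, the coal seam, the limestone band, the mudstone, and the sandstone layer — 5 in all.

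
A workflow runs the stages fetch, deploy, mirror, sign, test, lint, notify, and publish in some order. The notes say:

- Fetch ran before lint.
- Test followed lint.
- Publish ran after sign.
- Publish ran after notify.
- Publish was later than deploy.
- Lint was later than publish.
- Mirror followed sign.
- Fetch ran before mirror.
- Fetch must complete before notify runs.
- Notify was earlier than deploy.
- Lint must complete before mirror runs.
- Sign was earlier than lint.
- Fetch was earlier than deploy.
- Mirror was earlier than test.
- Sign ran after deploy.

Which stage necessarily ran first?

Fetch has a chain of constraints placing it before every other stage, so fetch must be first.

fetch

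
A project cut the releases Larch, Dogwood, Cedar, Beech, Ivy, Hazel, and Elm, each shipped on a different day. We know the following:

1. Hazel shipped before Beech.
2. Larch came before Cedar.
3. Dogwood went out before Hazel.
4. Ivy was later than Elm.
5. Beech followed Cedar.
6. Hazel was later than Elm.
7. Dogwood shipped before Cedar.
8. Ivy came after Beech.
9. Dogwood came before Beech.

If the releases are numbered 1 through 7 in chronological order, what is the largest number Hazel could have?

Hazel must come before Beech and Ivy — 2 releases forced after it.
Everything else can be placed before Hazel in some valid order, so Hazel can sit as late as position 7 − 2 = 5.

5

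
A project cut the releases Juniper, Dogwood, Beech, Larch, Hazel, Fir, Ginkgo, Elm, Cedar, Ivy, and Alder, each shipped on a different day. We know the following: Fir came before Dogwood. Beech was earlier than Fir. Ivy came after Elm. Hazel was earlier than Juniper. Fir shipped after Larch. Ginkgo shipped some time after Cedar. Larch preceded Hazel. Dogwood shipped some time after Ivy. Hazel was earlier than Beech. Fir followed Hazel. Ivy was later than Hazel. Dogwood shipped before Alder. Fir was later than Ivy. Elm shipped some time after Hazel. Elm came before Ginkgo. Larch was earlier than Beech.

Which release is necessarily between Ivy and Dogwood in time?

Tracing the constraints gives Ivy → Fir → Dogwood, so Fir sits after Ivy and before Dogwood.
No other release is forced both after Ivy and before Dogwood.

Fir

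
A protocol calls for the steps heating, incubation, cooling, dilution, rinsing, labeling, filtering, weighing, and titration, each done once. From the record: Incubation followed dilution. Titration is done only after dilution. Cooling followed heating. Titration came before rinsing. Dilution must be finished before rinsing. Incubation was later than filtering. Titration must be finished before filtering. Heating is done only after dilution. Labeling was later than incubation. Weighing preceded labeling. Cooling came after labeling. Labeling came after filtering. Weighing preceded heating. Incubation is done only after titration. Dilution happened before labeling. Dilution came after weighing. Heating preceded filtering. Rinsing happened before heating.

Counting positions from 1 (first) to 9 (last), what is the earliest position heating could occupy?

Dilution, rinsing, titration, and weighing must all come before heating — 4 forced predecessors.
Nothing else is forced ahead of heating, so its earliest slot is position 4 + 1 = 5.

5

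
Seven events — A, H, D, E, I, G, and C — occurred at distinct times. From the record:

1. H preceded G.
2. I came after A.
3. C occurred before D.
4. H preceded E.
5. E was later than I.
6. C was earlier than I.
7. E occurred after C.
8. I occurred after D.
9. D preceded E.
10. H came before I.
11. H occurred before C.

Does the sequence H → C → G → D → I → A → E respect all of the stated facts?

no

The constraints require A before I, but in the proposed sequence I appears ahead of A. That one violation is enough.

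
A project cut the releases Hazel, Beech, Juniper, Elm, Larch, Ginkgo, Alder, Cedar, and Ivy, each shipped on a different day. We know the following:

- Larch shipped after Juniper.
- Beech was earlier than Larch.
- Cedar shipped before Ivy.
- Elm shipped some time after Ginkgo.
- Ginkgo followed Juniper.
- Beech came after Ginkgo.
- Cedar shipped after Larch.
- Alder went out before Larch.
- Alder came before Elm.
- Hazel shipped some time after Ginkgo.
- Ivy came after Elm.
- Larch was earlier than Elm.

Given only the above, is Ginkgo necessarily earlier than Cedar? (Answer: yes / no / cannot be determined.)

yes

Chain the constraints: Ginkgo → Beech → Larch → Cedar. Each link is directly stated, so Ginkgo comes before Cedar.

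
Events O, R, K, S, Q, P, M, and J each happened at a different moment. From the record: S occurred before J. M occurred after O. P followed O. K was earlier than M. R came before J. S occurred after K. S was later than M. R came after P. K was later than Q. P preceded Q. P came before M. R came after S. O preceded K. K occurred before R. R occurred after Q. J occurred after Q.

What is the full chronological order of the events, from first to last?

O, P, Q, K, M, S, R, J

The constraints fix every adjacent pair, so only one ordering works:
O → P → Q → K → M → S → R → J.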